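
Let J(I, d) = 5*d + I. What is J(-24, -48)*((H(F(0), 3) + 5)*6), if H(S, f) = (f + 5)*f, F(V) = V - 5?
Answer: -45936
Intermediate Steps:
F(V) = -5 + V
H(S, f) = f*(5 + f) (H(S, f) = (5 + f)*f = f*(5 + f))
J(I, d) = I + 5*d
J(-24, -48)*((H(F(0), 3) + 5)*6) = (-24 + 5*(-48))*((3*(5 + 3) + 5)*6) = (-24 - 240)*((3*8 + 5)*6) = -264*(24 + 5)*6 = -7656*6 = -264*174 = -45936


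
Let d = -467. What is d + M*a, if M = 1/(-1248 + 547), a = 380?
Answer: -327747/701 ≈ -467.54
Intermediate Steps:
M = -1/701 (M = 1/(-701) = -1/701 ≈ -0.0014265)
d + M*a = -467 - 1/701*380 = -467 - 380/701 = -327747/701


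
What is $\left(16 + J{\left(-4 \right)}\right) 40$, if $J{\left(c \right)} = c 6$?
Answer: $-320$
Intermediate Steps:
$J{\left(c \right)} = 6 c$
$\left(16 + J{\left(-4 \right)}\right) 40 = \left(16 + 6 \left(-4\right)\right) 40 = \left(16 - 24\right) 40 = \left(-8\right) 40 = -320$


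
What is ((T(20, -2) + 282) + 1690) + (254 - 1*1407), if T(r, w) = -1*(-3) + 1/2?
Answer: 1645/2 ≈ 822.50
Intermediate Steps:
T(r, w) = 7/2 (T(r, w) = 3 + 1/2 = 7/2)
((T(20, -2) + 282) + 1690) + (254 - 1*1407) = ((7/2 + 282) + 1690) + (254 - 1*1407) = (571/2 + 1690) + (254 - 1407) = 3951/2 - 1153 = 1645/2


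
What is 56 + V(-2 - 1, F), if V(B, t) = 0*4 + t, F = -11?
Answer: 45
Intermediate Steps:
V(B, t) = t (V(B, t) = 0 + t = t)
56 + V(-2 - 1, F) = 56 - 11 = 45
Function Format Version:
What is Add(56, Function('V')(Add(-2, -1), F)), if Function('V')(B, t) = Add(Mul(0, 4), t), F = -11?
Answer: 45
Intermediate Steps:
Function('V')(B, t) = t (Function('V')(B, t) = Add(0, t) = t)
Add(56, Function('V')(Add(-2, -1), F)) = Add(56, -11) = 45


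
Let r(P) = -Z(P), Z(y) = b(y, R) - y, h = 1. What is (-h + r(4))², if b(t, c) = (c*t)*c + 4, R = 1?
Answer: 25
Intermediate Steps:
b(t, c) = 4 + t*c² (b(t, c) = t*c² + 4 = 4 + t*c²)
Z(y) = 4 (Z(y) = (4 + y*1²) - y = (4 + y*1) - y = (4 + y) - y = 4)
r(P) = -4 (r(P) = -1*4 = -4)
(-h + r(4))² = (-1*1 - 4)² = (-1 - 4)² = (-5)² = 25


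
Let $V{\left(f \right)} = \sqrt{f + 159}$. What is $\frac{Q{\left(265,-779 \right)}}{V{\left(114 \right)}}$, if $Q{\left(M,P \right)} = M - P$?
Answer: $\frac{348 \sqrt{273}}{91} \approx 63.186$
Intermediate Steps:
$V{\left(f \right)} = \sqrt{159 + f}$
$\frac{Q{\left(265,-779 \right)}}{V{\left(114 \right)}} = \frac{265 - -779}{\sqrt{159 + 114}} = \frac{265 + 779}{\sqrt{273}} = 1044 \frac{\sqrt{273}}{273} = \frac{348 \sqrt{273}}{91}$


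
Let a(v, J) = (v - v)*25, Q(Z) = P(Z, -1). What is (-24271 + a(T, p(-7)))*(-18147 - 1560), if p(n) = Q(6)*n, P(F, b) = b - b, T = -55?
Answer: 478308597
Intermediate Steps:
P(F, b) = 0
Q(Z) = 0
p(n) = 0 (p(n) = 0*n = 0)
a(v, J) = 0 (a(v, J) = 0*25 = 0)
(-24271 + a(T, p(-7)))*(-18147 - 1560) = (-24271 + 0)*(-18147 - 1560) = -24271*(-19707) = 478308597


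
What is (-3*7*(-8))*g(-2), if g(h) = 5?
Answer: 840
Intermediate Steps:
(-3*7*(-8))*g(-2) = (-3*7*(-8))*5 = -21*(-8)*5 = 168*5 = 840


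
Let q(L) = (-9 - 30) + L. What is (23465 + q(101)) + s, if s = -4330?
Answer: 19197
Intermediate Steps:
q(L) = -39 + L
(23465 + q(101)) + s = (23465 + (-39 + 101)) - 4330 = (23465 + 62) - 4330 = 23527 - 4330 = 19197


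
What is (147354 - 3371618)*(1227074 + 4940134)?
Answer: -19884706734912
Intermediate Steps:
(147354 - 3371618)*(1227074 + 4940134) = -3224264*6167208 = -19884706734912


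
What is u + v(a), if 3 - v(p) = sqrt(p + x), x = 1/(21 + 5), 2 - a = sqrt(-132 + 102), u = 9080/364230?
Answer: 110177/36423 - sqrt(1378 - 676*I*sqrt(30))/26 ≈ 1.0396 + 1.3795*I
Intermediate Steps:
u = 908/36423 (u = 9080*(1/364230) = 908/36423 ≈ 0.024929)
a = 2 - I*sqrt(30) (a = 2 - sqrt(-132 + 102) = 2 - sqrt(-30) = 2 - I*sqrt(30) ≈ 2.0 - 5.4772*I)
x = 1/26 ≈ 0.038462
v(p) = 3 - sqrt(1/26 + p) (v(p) = 3 - sqrt(p + 1/26) = 3 - sqrt(1/26 + p))
u + v(a) = 908/36423 + (3 - sqrt(26 + 676*(2 - I*sqrt(30)))/26) = 908/36423 + (3 - sqrt(26 + (1352 - 676*I*sqrt(30)))/26) = 908/36423 + (3 - sqrt(1378 - 676*I*sqrt(30))/26) = 110177/36423 - sqrt(1378 - 676*I*sqrt(30))/26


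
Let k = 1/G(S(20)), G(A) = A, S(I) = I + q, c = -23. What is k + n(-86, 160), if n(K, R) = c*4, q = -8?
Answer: -1103/12 ≈ -91.917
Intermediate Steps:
S(I) = -8 + I (S(I) = I - 8 = -8 + I)
n(K, R) = -92 (n(K, R) = -23*4 = -92)
k = 1/12 (k = 1/(-8 + 20) = 1/12 ≈ 0.083333)
k + n(-86, 160) = 1/12 - 92 = -1103/12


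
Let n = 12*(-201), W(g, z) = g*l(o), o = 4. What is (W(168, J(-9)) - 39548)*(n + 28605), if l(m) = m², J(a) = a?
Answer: -965473980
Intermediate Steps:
W(g, z) = 16*g (W(g, z) = g*4² = g*16 = 16*g)
n = -2412
(W(168, J(-9)) - 39548)*(n + 28605) = (16*168 - 39548)*(-2412 + 28605) = (2688 - 39548)*26193 = -36860*26193 = -965473980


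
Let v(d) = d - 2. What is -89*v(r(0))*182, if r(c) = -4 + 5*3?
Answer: -145782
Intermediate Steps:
r(c) = 11 (r(c) = -4 + 15 = 11)
v(d) = -2 + d
-89*v(r(0))*182 = -89*(-2 + 11)*182 = -89*9*182 = -801*182 = -145782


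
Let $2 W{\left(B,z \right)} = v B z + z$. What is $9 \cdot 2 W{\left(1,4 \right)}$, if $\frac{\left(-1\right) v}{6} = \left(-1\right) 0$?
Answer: $36$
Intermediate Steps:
$v = 0$ ($v = - 6 \left(\left(-1\right) 0\right) = \left(-6\right) 0 = 0$)
$W{\left(B,z \right)} = \frac{z}{2}$ ($W{\left(B,z \right)} = \frac{0 B z + z}{2} = \frac{0 z + z}{2} = \frac{0 + z}{2} = \frac{z}{2}$)
$9 \cdot 2 W{\left(1,4 \right)} = 9 \cdot 2 \cdot \frac{1}{2} \cdot 4 = 18 \cdot 2 = 36$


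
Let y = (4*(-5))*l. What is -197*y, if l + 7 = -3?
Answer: -39400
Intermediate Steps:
l = -10 (l = -7 - 3 = -10)
y = 200 (y = (4*(-5))*(-10) = -20*(-10) = 200)
-197*y = -197*200 = -39400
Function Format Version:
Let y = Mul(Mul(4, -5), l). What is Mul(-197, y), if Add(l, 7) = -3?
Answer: -39400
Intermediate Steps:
l = -10 (l = Add(-7, -3) = -10)
y = 200 (y = Mul(Mul(4, -5), -10) = Mul(-20, -10) = 200)
Mul(-197, y) = Mul(-197, 200) = -39400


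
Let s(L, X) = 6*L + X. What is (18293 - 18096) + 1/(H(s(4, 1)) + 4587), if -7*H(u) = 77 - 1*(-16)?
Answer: 6307159/32016 ≈ 197.00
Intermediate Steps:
s(L, X) = X + 6*L
H(u) = -93/7 (H(u) = -(77 - 1*(-16))/7 = -(77 + 16)/7 = -⅐*93 = -93/7)
(18293 - 18096) + 1/(H(s(4, 1)) + 4587) = (18293 - 18096) + 1/(-93/7 + 4587) = 197 + 1/(32016/7) = 197 + 7/32016 = 6307159/32016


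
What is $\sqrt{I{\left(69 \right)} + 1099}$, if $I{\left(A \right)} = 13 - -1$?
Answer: $\sqrt{1113} \approx 33.362$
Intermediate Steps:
$I{\left(A \right)} = 14$ ($I{\left(A \right)} = 13 + 1 = 14$)
$\sqrt{I{\left(69 \right)} + 1099} = \sqrt{14 + 1099} = \sqrt{1113}$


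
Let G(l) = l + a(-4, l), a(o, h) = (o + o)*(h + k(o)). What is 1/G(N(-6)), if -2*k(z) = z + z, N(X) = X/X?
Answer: -1/39 ≈ -0.025641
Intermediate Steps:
N(X) = 1
k(z) = -z (k(z) = -(z + z)/2 = -z)
a(o, h) = 2*o*(h - o) (a(o, h) = (o + o)*(h - o) = (2*o)*(h - o) = 2*o*(h - o))
G(l) = -32 - 7*l (G(l) = l + 2*(-4)*(l - 1*(-4)) = l + 2*(-4)*(l + 4) = l + 2*(-4)*(4 + l) = l + (-32 - 8*l) = -32 - 7*l)
1/G(N(-6)) = 1/(-32 - 7*1) = 1/(-32 - 7) = 1/(-39) = -1/39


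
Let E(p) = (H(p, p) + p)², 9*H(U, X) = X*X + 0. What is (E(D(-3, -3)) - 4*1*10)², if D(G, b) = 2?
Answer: 7595536/6561 ≈ 1157.7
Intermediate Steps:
H(U, X) = X²/9 (H(U, X) = (X*X + 0)/9 = (X² + 0)/9 = X²/9)
E(p) = (p + p²/9)² (E(p) = (p²/9 + p)² = (p + p²/9)²)
(E(D(-3, -3)) - 4*1*10)² = ((1/81)*2²*(9 + 2)² - 4*1*10)² = ((1/81)*4*11² - 4*10)² = ((1/81)*4*121 - 40)² = (484/81 - 40)² = (-2756/81)² = 7595536/6561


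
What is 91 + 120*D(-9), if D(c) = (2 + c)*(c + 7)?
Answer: 1771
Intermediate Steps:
D(c) = (2 + c)*(7 + c)
91 + 120*D(-9) = 91 + 120*(14 + (-9)² + 9*(-9)) = 91 + 120*(14 + 81 - 81) = 91 + 120*14 = 91 + 1680 = 1771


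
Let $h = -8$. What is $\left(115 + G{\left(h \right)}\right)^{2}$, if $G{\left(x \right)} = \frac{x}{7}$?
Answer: $\frac{635209}{49} \approx 12963.0$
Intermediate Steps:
$G{\left(x \right)} = \frac{x}{7}$ ($G{\left(x \right)} = x \frac{1}{7} = \frac{x}{7}$)
$\left(115 + G{\left(h \right)}\right)^{2} = \left(115 + \frac{1}{7} \left(-8\right)\right)^{2} = \left(115 - \frac{8}{7}\right)^{2} = \left(\frac{797}{7}\right)^{2} = \frac{635209}{49}$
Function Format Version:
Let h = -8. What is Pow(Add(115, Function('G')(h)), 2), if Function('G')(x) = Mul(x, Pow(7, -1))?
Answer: Rational(635209, 49) ≈ 12963.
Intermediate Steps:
Function('G')(x) = Mul(Rational(1, 7), x) (Function('G')(x) = Mul(x, Rational(1, 7)) = Mul(Rational(1, 7), x))
Pow(Add(115, Function('G')(h)), 2) = Pow(Add(115, Mul(Rational(1, 7), -8)), 2) = Pow(Add(115, Rational(-8, 7)), 2) = Pow(Rational(797, 7), 2) = Rational(635209, 49)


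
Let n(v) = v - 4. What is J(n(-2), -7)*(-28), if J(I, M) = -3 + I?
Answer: 252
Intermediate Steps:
n(v) = -4 + v
J(n(-2), -7)*(-28) = (-3 + (-4 - 2))*(-28) = (-3 - 6)*(-28) = -9*(-28) = 252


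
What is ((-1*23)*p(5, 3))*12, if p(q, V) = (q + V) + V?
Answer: -3036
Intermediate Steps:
p(q, V) = q + 2*V (p(q, V) = (V + q) + V = q + 2*V)
((-1*23)*p(5, 3))*12 = ((-1*23)*(5 + 2*3))*12 = -23*(5 + 6)*12 = -23*11*12 = -253*12 = -3036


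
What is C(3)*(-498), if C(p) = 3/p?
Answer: -498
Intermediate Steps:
C(3)*(-498) = (3/3)*(-498) = (3*(⅓))*(-498) = 1*(-498) = -498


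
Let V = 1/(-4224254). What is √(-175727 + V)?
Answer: I*√3135729146884211386/4224254 ≈ 419.2*I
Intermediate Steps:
V = -1/4224254 ≈ -2.3673e-7
√(-175727 + V) = √(-175727 - 1/4224254) = √(-742315482659/4224254) = I*√3135729146884211386/4224254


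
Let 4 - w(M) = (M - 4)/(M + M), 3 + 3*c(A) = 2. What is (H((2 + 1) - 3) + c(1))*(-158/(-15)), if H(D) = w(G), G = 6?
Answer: 553/15 ≈ 36.867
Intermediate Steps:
c(A) = -1/3 (c(A) = -1 + (1/3)*2 = -1 + 2/3 = -1/3)
w(M) = 4 - (-4 + M)/(2*M) (w(M) = 4 - (M - 4)/(M + M) = 4 - (-4 + M)/(2*M))
H(D) = 23/6 (H(D) = 7/2 + 2/6 = 7/2 + 2*(1/6) = 7/2 + 1/3 = 23/6)
(H((2 + 1) - 3) + c(1))*(-158/(-15)) = (23/6 - 1/3)*(-158/(-15)) = 7*(-158*(-1/15))/2 = (7/2)*(158/15) = 553/15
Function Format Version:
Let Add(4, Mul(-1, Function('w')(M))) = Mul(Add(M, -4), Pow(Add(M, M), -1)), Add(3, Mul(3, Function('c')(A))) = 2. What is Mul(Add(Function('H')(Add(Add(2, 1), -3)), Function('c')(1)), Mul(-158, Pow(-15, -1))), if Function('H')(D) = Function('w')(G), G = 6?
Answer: Rational(553, 15) ≈ 36.867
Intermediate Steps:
Function('c')(A) = Rational(-1, 3) (Function('c')(A) = Add(-1, Mul(Rational(1, 3), 2)) = Add(-1, Rational(2, 3)) = Rational(-1, 3))
Function('w')(M) = Add(4, Mul(Rational(-1, 2), Pow(M, -1), Add(-4, M))) (Function('w')(M) = Add(4, Mul(-1, Mul(Add(M, -4), Pow(Add(M, M), -1)))) = Add(4, Mul(-1, Mul(Add(-4, M), Pow(Mul(2, M), -1)))) = Add(4, Mul(-1, Mul(Add(-4, M), Mul(Rational(1, 2), Pow(M, -1))))) = Add(4, Mul(-1, Mul(Rational(1, 2), Pow(M, -1), Add(-4, M)))) = Add(4, Mul(Rational(-1, 2), Pow(M, -1), Add(-4, M))))
Function('H')(D) = Rational(23, 6) (Function('H')(D) = Add(Rational(7, 2), Mul(2, Pow(6, -1))) = Add(Rational(7, 2), Mul(2, Rational(1, 6))) = Add(Rational(7, 2), Rational(1, 3)) = Rational(23, 6))
Mul(Add(Function('H')(Add(Add(2, 1), -3)), Function('c')(1)), Mul(-158, Pow(-15, -1))) = Mul(Add(Rational(23, 6), Rational(-1, 3)), Mul(-158, Pow(-15, -1))) = Mul(Rational(7, 2), Mul(-158, Rational(-1, 15))) = Mul(Rational(7, 2), Rational(158, 15)) = Rational(553, 15)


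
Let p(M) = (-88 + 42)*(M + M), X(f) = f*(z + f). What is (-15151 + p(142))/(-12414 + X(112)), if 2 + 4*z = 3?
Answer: -28215/158 ≈ -178.58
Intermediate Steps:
z = ¼ (z = -½ + (¼)*3 = -½ + ¾ = ¼ ≈ 0.25000)
X(f) = f*(¼ + f)
p(M) = -92*M
(-15151 + p(142))/(-12414 + X(112)) = (-15151 - 92*142)/(-12414 + 112*(¼ + 112)) = (-15151 - 13064)/(-12414 + 112*(449/4)) = -28215/(-12414 + 12572) = -28215/158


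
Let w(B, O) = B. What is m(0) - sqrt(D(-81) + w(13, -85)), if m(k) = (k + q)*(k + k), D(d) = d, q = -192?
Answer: -2*I*sqrt(17) ≈ -8.2462*I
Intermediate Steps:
m(k) = 2*k*(-192 + k) (m(k) = (k - 192)*(k + k) = (-192 + k)*(2*k) = 2*k*(-192 + k))
m(0) - sqrt(D(-81) + w(13, -85)) = 2*0*(-192 + 0) - sqrt(-81 + 13) = 2*0*(-192) - sqrt(-68) = 0 - 2*I*sqrt(17) = -2*I*sqrt(17)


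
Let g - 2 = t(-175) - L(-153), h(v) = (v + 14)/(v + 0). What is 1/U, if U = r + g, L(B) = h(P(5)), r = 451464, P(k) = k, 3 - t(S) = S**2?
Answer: 5/2104201 ≈ 2.3762e-6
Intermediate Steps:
t(S) = 3 - S**2
h(v) = (14 + v)/v
L(B) = 19/5 (L(B) = (14 + 5)/5 = (1/5)*19 = 19/5)
g = -153119/5 (g = 2 + ((3 - 1*(-175)**2) - 1*19/5) = 2 + ((3 - 1*30625) - 19/5) = 2 + ((3 - 30625) - 19/5) = 2 + (-30622 - 19/5) = 2 - 153129/5 = -153119/5 ≈ -30624.)
U = 2104201/5 (U = 451464 - 153119/5 = 2104201/5 ≈ 4.2084e+5)
1/U = 1/(2104201/5) = 5/2104201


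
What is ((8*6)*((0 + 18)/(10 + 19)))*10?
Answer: 8640/29 ≈ 297.93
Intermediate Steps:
((8*6)*((0 + 18)/(10 + 19)))*10 = (48*(18/29))*10 = (864/29)*10 = 8640/29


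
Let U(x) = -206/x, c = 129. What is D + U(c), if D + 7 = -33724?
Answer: -4351505/129 ≈ -33733.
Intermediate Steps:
D = -33731 (D = -7 - 33724 = -33731)
D + U(c) = -33731 - 206/129 = -4351505/129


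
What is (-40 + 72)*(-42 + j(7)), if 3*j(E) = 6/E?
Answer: -9344/7 ≈ -1334.9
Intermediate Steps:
j(E) = 2/E (j(E) = (6/E)/3 = 2/E)
(-40 + 72)*(-42 + j(7)) = (-40 + 72)*(-42 + 2/7) = 32*(-42 + 2*(⅐)) = 32*(-42 + 2/7) = 32*(-292/7) = -9344/7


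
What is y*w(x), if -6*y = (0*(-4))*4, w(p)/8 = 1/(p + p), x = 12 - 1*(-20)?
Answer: 0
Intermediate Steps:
x = 32 (x = 12 + 20 = 32)
w(p) = 4/p (w(p) = 8/(p + p) = 8/((2*p)) = 8*(1/(2*p)) = 4/p)
y = 0 (y = -0*(-4)*4/6 = -0*4 = -⅙*0 = 0)
y*w(x) = 0*(4/32) = 0*(4*(1/32)) = 0*(⅛) = 0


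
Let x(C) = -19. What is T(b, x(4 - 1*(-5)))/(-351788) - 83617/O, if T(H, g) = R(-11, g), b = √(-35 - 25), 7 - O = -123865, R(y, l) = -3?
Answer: -7353771395/10894170784 ≈ -0.67502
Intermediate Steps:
O = 123872 (O = 7 - 1*(-123865) = 7 + 123865 = 123872)
b = 2*I*√15 (b = √(-60) = 2*I*√15 ≈ 7.746*I)
T(H, g) = -3
T(b, x(4 - 1*(-5)))/(-351788) - 83617/O = -3/(-351788) - 83617/123872 = -3*(-1/351788) - 83617*1/123872 = 3/351788 - 83617/123872 = -7353771395/10894170784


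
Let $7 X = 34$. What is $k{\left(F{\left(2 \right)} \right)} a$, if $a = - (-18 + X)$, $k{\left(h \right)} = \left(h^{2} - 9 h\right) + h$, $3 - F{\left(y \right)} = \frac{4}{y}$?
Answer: $-92$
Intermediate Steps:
$X = \frac{34}{7}$ ($X = \frac{1}{7} \cdot 34 = \frac{34}{7} \approx 4.8571$)
$F{\left(y \right)} = 3 - \frac{4}{y}$
$k{\left(h \right)} = h^{2} - 8 h$
$a = \frac{92}{7}$ ($a = - (-18 + \frac{34}{7}) = \left(-1\right) \left(- \frac{92}{7}\right) = \frac{92}{7} \approx 13.143$)
$k{\left(F{\left(2 \right)} \right)} a = \left(3 - \frac{4}{2}\right) \left(-8 + \left(3 - \frac{4}{2}\right)\right) \frac{92}{7} = \left(3 - 2\right) \left(-8 + \left(3 - 2\right)\right) \frac{92}{7} = 1 \left(-8 + 1\right) \frac{92}{7} = 1 \left(-7\right) \frac{92}{7} = \left(-7\right) \frac{92}{7} = -92$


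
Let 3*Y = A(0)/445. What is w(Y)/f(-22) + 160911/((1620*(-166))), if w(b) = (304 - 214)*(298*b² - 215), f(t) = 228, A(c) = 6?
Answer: -384325748033/4496910120 ≈ -85.464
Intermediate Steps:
Y = 2/445 (Y = (6/445)/3 = (6*(1/445))/3 = (⅓)*(6/445) = 2/445 ≈ 0.0044944)
w(b) = -19350 + 26820*b² (w(b) = 90*(-215 + 298*b²) = -19350 + 26820*b²)
w(Y)/f(-22) + 160911/((1620*(-166))) = (-19350 + 26820*(2/445)²)/228 + 160911/((1620*(-166))) = (-19350 + 26820*(4/198025))*(1/228) + 160911/(-268920) = (-19350 + 21456/39605)*(1/228) + 160911*(-1/268920) = -766335294/39605*1/228 - 17879/29880 = -127722549/1504990 - 17879/29880 = -384325748033/4496910120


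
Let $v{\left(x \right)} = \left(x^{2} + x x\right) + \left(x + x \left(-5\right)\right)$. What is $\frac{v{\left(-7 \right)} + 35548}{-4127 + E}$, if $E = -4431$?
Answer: $- \frac{17837}{4279} \approx -4.1685$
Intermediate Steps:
$v{\left(x \right)} = - 4 x + 2 x^{2}$ ($v{\left(x \right)} = \left(x^{2} + x^{2}\right) + \left(x - 5 x\right) = 2 x^{2} - 4 x = - 4 x + 2 x^{2}$)
$\frac{v{\left(-7 \right)} + 35548}{-4127 + E} = \frac{2 \left(-7\right) \left(-2 - 7\right) + 35548}{-4127 - 4431} = \frac{2 \left(-7\right) \left(-9\right) + 35548}{-8558} = \left(126 + 35548\right) \left(- \frac{1}{8558}\right) = 35674 \left(- \frac{1}{8558}\right) = - \frac{17837}{4279}$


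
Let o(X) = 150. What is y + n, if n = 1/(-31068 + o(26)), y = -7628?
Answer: -235842505/30918 ≈ -7628.0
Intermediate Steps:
n = -1/30918 (n = 1/(-31068 + 150) = 1/(-30918) = -1/30918 ≈ -3.2344e-5)
y + n = -7628 - 1/30918 = -235842505/30918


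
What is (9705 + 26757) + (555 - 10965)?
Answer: 26052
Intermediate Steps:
(9705 + 26757) + (555 - 10965) = 36462 - 10410 = 26052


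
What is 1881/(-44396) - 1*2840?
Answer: -11462411/4036 ≈ -2840.0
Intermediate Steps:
1881/(-44396) - 1*2840 = 1881*(-1/44396) - 2840 = -171/4036 - 2840 = -11462411/4036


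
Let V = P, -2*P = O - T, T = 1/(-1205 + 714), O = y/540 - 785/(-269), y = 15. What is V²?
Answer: 196488147560929/90434165857344 ≈ 2.1727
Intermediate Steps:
O = 28529/9684 (O = 15/540 - 785/(-269) = 15*(1/540) - 785*(-1/269) = 1/36 + 785/269 = 28529/9684 ≈ 2.9460)
T = -1/491 (T = 1/(-491) = -1/491 ≈ -0.0020367)
P = -14017423/9509688 (P = -(28529/9684 - 1*(-1/491))/2 = -(28529/9684 + 1/491)/2 = -½*14017423/4754844 = -14017423/9509688 ≈ -1.4740)
V = -14017423/9509688 ≈ -1.4740
V² = (-14017423/9509688)² = 196488147560929/90434165857344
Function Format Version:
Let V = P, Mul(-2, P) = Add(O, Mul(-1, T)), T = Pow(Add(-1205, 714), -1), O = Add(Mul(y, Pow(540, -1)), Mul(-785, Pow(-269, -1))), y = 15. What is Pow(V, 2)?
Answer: Rational(196488147560929, 90434165857344) ≈ 2.1727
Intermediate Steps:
O = Rational(28529, 9684) (O = Add(Mul(15, Pow(540, -1)), Mul(-785, Pow(-269, -1))) = Add(Mul(15, Rational(1, 540)), Mul(-785, Rational(-1, 269))) = Add(Rational(1, 36), Rational(785, 269)) = Rational(28529, 9684) ≈ 2.9460)
T = Rational(-1, 491) (T = Pow(-491, -1) = Rational(-1, 491) ≈ -0.0020367)
P = Rational(-14017423, 9509688) (P = Mul(Rational(-1, 2), Add(Rational(28529, 9684), Mul(-1, Rational(-1, 491)))) = Mul(Rational(-1, 2), Add(Rational(28529, 9684), Rational(1, 491))) = Mul(Rational(-1, 2), Rational(14017423, 4754844)) = Rational(-14017423, 9509688) ≈ -1.4740)
V = Rational(-14017423, 9509688) ≈ -1.4740
Pow(V, 2) = Pow(Rational(-14017423, 9509688), 2) = Rational(196488147560929, 90434165857344)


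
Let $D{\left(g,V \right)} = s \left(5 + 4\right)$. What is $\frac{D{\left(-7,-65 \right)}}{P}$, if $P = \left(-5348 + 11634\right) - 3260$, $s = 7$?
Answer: $\frac{63}{3026} \approx 0.02082$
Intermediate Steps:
$D{\left(g,V \right)} = 63$ ($D{\left(g,V \right)} = 7 \left(5 + 4\right) = 7 \cdot 9 = 63$)
$P = 3026$ ($P = 6286 - 3260 = 3026$)
$\frac{D{\left(-7,-65 \right)}}{P} = \frac{63}{3026}$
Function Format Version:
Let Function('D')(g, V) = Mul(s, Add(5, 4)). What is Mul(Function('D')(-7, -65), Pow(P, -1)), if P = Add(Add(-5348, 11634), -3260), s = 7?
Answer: Rational(63, 3026) ≈ 0.020820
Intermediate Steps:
Function('D')(g, V) = 63 (Function('D')(g, V) = Mul(7, Add(5, 4)) = Mul(7, 9) = 63)
P = 3026 (P = Add(6286, -3260) = 3026)
Mul(Function('D')(-7, -65), Pow(P, -1)) = Mul(63, Pow(3026, -1)) = Mul(63, Rational(1, 3026)) = Rational(63, 3026)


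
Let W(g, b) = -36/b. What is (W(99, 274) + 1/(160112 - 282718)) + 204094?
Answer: 3428169201023/16797022 ≈ 2.0409e+5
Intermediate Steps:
(W(99, 274) + 1/(160112 - 282718)) + 204094 = (-36/274 + 1/(160112 - 282718)) + 204094 = (-36*1/274 + 1/(-122606)) + 204094 = (-18/137 - 1/122606) + 204094 = -2207045/16797022 + 204094 = 3428169201023/16797022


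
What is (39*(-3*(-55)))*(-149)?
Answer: -958815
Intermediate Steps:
(39*(-3*(-55)))*(-149) = (39*165)*(-149) = 6435*(-149) = -958815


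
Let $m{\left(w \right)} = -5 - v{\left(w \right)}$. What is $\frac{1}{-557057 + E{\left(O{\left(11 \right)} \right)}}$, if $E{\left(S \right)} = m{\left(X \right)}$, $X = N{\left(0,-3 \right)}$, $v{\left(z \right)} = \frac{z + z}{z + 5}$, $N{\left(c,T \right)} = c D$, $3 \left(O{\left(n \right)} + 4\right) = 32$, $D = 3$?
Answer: $- \frac{1}{557062} \approx -1.7951 \cdot 10^{-6}$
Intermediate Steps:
$O{\left(n \right)} = \frac{20}{3}$ ($O{\left(n \right)} = -4 + \frac{1}{3} \cdot 32 = -4 + \frac{32}{3} = \frac{20}{3}$)
$N{\left(c,T \right)} = 3 c$ ($N{\left(c,T \right)} = c 3 = 3 c$)
$v{\left(z \right)} = \frac{2 z}{5 + z}$
$X = 0$ ($X = 3 \cdot 0 = 0$)
$m{\left(w \right)} = -5 - \frac{2 w}{5 + w}$
$E{\left(S \right)} = -5$ ($E{\left(S \right)} = \frac{-25 - 0}{5 + 0} = \frac{-25 + 0}{5} = \frac{1}{5} \left(-25\right) = -5$)
$\frac{1}{-557057 + E{\left(O{\left(11 \right)} \right)}} = \frac{1}{-557057 - 5} = \frac{1}{-557062} = - \frac{1}{557062}$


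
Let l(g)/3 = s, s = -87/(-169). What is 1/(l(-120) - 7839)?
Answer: -169/1324530 ≈ -0.00012759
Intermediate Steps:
s = 87/169 (s = -87*(-1/169) = 87/169 ≈ 0.51479)
l(g) = 261/169 (l(g) = 3*(87/169) = 261/169)
1/(l(-120) - 7839) = 1/(261/169 - 7839) = 1/(-1324530/169) = -169/1324530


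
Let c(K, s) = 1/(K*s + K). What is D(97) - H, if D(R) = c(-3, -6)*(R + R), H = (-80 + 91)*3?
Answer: -301/15 ≈ -20.067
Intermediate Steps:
H = 33 (H = 11*3 = 33)
c(K, s) = 1/(K + K*s)
D(R) = 2*R/15 (D(R) = (1/((-3)*(1 - 6)))*(R + R) = (-1/3/(-5))*(2*R) = (-1/3*(-1/5))*(2*R) = (2*R)/15 = 2*R/15)
D(97) - H = (2/15)*97 - 1*33 = 194/15 - 33 = -301/15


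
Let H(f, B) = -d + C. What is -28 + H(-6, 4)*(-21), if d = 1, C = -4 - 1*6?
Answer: 203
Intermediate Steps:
C = -10 (C = -4 - 6 = -10)
H(f, B) = -11 (H(f, B) = -1*1 - 10 = -1 - 10 = -11)
-28 + H(-6, 4)*(-21) = -28 - 11*(-21) = -28 + 231 = 203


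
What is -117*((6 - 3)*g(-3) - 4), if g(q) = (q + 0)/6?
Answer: 1287/2 ≈ 643.50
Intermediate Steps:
g(q) = q/6 (g(q) = q*(1/6) = q/6)
-117*((6 - 3)*g(-3) - 4) = -117*((6 - 3)*((1/6)*(-3)) - 4) = -117*(3*(-1/2) - 4) = -117*(-3/2 - 4) = -117*(-11/2) = 1287/2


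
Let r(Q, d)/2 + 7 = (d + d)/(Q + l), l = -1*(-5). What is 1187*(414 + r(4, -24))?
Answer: 1386416/3 ≈ 4.6214e+5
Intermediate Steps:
l = 5
r(Q, d) = -14 + 4*d/(5 + Q) (r(Q, d) = -14 + 2*((d + d)/(Q + 5)) = -14 + 2*((2*d)/(5 + Q)) = -14 + 2*(2*d/(5 + Q)) = -14 + 4*d/(5 + Q))
1187*(414 + r(4, -24)) = 1187*(414 + 2*(-35 - 7*4 + 2*(-24))/(5 + 4)) = 1187*(414 + 2*(-35 - 28 - 48)/9) = 1187*(414 + 2*(1/9)*(-111)) = 1187*(414 - 74/3) = 1187*(1168/3) = 1386416/3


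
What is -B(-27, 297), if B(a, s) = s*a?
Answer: 8019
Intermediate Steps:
B(a, s) = a*s
-B(-27, 297) = -(-27)*297 = -1*(-8019) = 8019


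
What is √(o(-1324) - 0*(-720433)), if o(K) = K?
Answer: 2*I*√331 ≈ 36.387*I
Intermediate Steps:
√(o(-1324) - 0*(-720433)) = √(-1324 - 0*(-720433)) = √(-1324 - 1*0) = √(-1324 + 0) = √(-1324) = 2*I*√331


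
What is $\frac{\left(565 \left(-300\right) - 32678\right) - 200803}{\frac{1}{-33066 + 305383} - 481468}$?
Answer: $\frac{36579525659}{43703973785} \approx 0.83698$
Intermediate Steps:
$\frac{\left(565 \left(-300\right) - 32678\right) - 200803}{\frac{1}{-33066 + 305383} - 481468} = \frac{\left(-169500 - 32678\right) - 200803}{\frac{1}{272317} - 481468} = \frac{-202178 - 200803}{\frac{1}{272317} - 481468} = - \frac{402981}{- \frac{131111921355}{272317}} = \left(-402981\right) \left(- \frac{272317}{131111921355}\right) = \frac{36579525659}{43703973785}$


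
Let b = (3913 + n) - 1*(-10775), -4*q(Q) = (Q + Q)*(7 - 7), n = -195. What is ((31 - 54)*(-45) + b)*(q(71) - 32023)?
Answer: -497253144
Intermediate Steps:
q(Q) = 0 (q(Q) = -(Q + Q)*(7 - 7)/4 = -2*Q*0/4 = -1/4*0 = 0)
b = 14493 (b = (3913 - 195) - 1*(-10775) = 3718 + 10775 = 14493)
((31 - 54)*(-45) + b)*(q(71) - 32023) = ((31 - 54)*(-45) + 14493)*(0 - 32023) = (-23*(-45) + 14493)*(-32023) = (1035 + 14493)*(-32023) = 15528*(-32023) = -497253144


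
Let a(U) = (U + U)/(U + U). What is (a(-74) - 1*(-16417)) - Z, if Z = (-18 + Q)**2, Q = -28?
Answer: 14302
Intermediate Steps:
a(U) = 1 (a(U) = (2*U)/((2*U)) = (2*U)*(1/(2*U)) = 1)
Z = 2116 (Z = (-18 - 28)**2 = (-46)**2 = 2116)
(a(-74) - 1*(-16417)) - Z = (1 - 1*(-16417)) - 1*2116 = (1 + 16417) - 2116 = 16418 - 2116 = 14302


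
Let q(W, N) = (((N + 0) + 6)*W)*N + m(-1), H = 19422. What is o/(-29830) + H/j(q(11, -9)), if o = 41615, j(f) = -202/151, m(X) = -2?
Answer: -8749150349/602566 ≈ -14520.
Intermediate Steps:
q(W, N) = -2 + N*W*(6 + N) (q(W, N) = (((N + 0) + 6)*W)*N - 2 = ((N + 6)*W)*N - 2 = ((6 + N)*W)*N - 2 = (W*(6 + N))*N - 2 = N*W*(6 + N) - 2 = -2 + N*W*(6 + N))
j(f) = -202/151 (j(f) = -202*1/151 = -202/151)
o/(-29830) + H/j(q(11, -9)) = 41615/(-29830) + 19422/(-202/151) = 41615*(-1/29830) + 19422*(-151/202) = -8323/5966 - 1466361/101 = -8749150349/602566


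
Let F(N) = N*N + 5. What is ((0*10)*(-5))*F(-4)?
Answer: 0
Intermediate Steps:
F(N) = 5 + N**2 (F(N) = N**2 + 5 = 5 + N**2)
((0*10)*(-5))*F(-4) = ((0*10)*(-5))*(5 + (-4)**2) = (0*(-5))*(5 + 16) = 0*21 = 0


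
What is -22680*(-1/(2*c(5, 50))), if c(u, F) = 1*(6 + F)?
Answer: 405/2 ≈ 202.50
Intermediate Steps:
c(u, F) = 6 + F
-22680*(-1/(2*c(5, 50))) = -22680*(-1/(2*(6 + 50))) = -22680/(56*(-2)) = -22680/(-112) = -22680*(-1/112) = 405/2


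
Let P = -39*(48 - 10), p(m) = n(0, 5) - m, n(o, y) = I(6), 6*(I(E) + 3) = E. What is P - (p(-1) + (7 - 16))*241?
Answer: 928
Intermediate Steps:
I(E) = -3 + E/6
n(o, y) = -2 (n(o, y) = -3 + (⅙)*6 = -3 + 1 = -2)
p(m) = -2 - m
P = -1482 (P = -39*38 = -1482)
P - (p(-1) + (7 - 16))*241 = -1482 - ((-2 - 1*(-1)) + (7 - 16))*241 = -1482 - ((-2 + 1) - 9)*241 = -1482 - (-1 - 9)*241 = -1482 - (-10)*241 = -1482 - 1*(-2410) = -1482 + 2410 = 928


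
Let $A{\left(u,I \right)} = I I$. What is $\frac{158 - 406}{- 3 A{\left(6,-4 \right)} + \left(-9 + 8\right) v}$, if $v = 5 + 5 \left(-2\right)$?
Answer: $\frac{248}{43} \approx 5.7674$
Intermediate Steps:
$A{\left(u,I \right)} = I^{2}$
$v = -5$ ($v = 5 - 10 = -5$)
$\frac{158 - 406}{- 3 A{\left(6,-4 \right)} + \left(-9 + 8\right) v} = \frac{158 - 406}{- 3 \left(-4\right)^{2} + \left(-9 + 8\right) \left(-5\right)} = - \frac{248}{\left(-3\right) 16 - -5} = - \frac{248}{-48 + 5} = - \frac{248}{-43} = \left(-248\right) \left(- \frac{1}{43}\right) = \frac{248}{43}$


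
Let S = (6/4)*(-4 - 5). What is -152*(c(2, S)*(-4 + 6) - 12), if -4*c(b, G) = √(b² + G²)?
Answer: 1824 + 38*√745 ≈ 2861.2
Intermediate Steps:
S = -27/2 (S = (6*(¼))*(-9) = (3/2)*(-9) = -27/2 ≈ -13.500)
c(b, G) = -√(G² + b²)/4 (c(b, G) = -√(b² + G²)/4 = -√(G² + b²)/4)
-152*(c(2, S)*(-4 + 6) - 12) = -152*((-√((-27/2)² + 2²)/4)*(-4 + 6) - 12) = -152*(-√(729/4 + 4)/4*2 - 12) = -152*(-√745/8*2 - 12) = -152*(-√745/4 - 12) = -152*(-12 - √745/4) = 1824 + 38*√745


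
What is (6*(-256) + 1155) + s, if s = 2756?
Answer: 2375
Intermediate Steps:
(6*(-256) + 1155) + s = (6*(-256) + 1155) + 2756 = (-1536 + 1155) + 2756 = -381 + 2756 = 2375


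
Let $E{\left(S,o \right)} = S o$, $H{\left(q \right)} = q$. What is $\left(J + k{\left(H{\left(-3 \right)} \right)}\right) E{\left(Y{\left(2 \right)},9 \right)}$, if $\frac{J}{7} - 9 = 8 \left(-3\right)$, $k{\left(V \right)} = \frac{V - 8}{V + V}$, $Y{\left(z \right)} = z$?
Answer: $-1857$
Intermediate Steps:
$k{\left(V \right)} = \frac{-8 + V}{2 V}$
$J = -105$ ($J = 63 + 7 \cdot 8 \left(-3\right) = 63 + 7 \left(-24\right) = 63 - 168 = -105$)
$\left(J + k{\left(H{\left(-3 \right)} \right)}\right) E{\left(Y{\left(2 \right)},9 \right)} = \left(-105 + \frac{-8 - 3}{2 \left(-3\right)}\right) 2 \cdot 9 = \left(-105 + \frac{1}{2} \left(- \frac{1}{3}\right) \left(-11\right)\right) 18 = \left(-105 + \frac{11}{6}\right) 18 = \left(- \frac{619}{6}\right) 18 = -1857$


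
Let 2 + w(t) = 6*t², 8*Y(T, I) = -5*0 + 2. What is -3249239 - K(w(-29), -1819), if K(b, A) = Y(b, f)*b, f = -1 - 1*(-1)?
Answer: -3250500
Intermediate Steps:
f = 0 (f = -1 + 1 = 0)
Y(T, I) = ¼ (Y(T, I) = (-5*0 + 2)/8 = (0 + 2)/8 = (⅛)*2 = ¼)
w(t) = -2 + 6*t²
K(b, A) = b/4
-3249239 - K(w(-29), -1819) = -3249239 - (-2 + 6*(-29)²)/4 = -3249239 - (-2 + 6*841)/4 = -3249239 - (-2 + 5046)/4 = -3249239 - 5044/4 = -3249239 - 1*1261 = -3249239 - 1261 = -3250500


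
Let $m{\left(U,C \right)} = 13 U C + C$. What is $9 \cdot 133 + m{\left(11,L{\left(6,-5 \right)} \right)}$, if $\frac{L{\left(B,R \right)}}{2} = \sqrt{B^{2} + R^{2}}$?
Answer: $1197 + 288 \sqrt{61} \approx 3446.4$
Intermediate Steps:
$L{\left(B,R \right)} = 2 \sqrt{B^{2} + R^{2}}$
$m{\left(U,C \right)} = C + 13 C U$ ($m{\left(U,C \right)} = 13 C U + C = C + 13 C U$)
$9 \cdot 133 + m{\left(11,L{\left(6,-5 \right)} \right)} = 9 \cdot 133 + 2 \sqrt{6^{2} + \left(-5\right)^{2}} \left(1 + 13 \cdot 11\right) = 1197 + 2 \sqrt{36 + 25} \left(1 + 143\right) = 1197 + 2 \sqrt{61} \cdot 144 = 1197 + 288 \sqrt{61}$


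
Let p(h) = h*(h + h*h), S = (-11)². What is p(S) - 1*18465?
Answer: 1767737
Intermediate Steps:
S = 121
p(h) = h*(h + h²)
p(S) - 1*18465 = 121²*(1 + 121) - 1*18465 = 14641*122 - 18465 = 1786202 - 18465 = 1767737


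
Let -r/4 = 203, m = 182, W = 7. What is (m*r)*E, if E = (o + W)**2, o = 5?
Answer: -21280896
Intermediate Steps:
r = -812 (r = -4*203 = -812)
E = 144 (E = (5 + 7)**2 = 12**2 = 144)
(m*r)*E = (182*(-812))*144 = -147784*144 = -21280896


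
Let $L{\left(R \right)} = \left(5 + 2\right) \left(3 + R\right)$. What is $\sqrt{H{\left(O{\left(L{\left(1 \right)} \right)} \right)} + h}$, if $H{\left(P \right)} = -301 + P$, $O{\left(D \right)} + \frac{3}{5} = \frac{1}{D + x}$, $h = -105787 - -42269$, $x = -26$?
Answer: $\frac{i \sqrt{6381910}}{10} \approx 252.62 i$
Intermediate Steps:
$h = -63518$ ($h = -105787 + 42269 = -63518$)
$L{\left(R \right)} = 21 + 7 R$ ($L{\left(R \right)} = 7 \left(3 + R\right) = 21 + 7 R$)
$O{\left(D \right)} = - \frac{3}{5} + \frac{1}{-26 + D}$ ($O{\left(D \right)} = - \frac{3}{5} + \frac{1}{D - 26} = - \frac{3}{5} + \frac{1}{-26 + D}$)
$\sqrt{H{\left(O{\left(L{\left(1 \right)} \right)} \right)} + h} = \sqrt{\left(-301 + \frac{83 - 3 \left(21 + 7 \cdot 1\right)}{5 \left(-26 + \left(21 + 7 \cdot 1\right)\right)}\right) - 63518} = \sqrt{\left(-301 + \frac{83 - 3 \left(21 + 7\right)}{5 \left(-26 + \left(21 + 7\right)\right)}\right) - 63518} = \sqrt{\left(-301 + \frac{83 - 84}{5 \left(-26 + 28\right)}\right) - 63518} = \sqrt{\left(-301 + \frac{83 - 84}{5 \cdot 2}\right) - 63518} = \sqrt{\left(-301 + \frac{1}{5} \cdot \frac{1}{2} \left(-1\right)\right) - 63518} = \sqrt{\left(-301 - \frac{1}{10}\right) - 63518} = \sqrt{- \frac{3011}{10} - 63518} = \sqrt{- \frac{638191}{10}} = \frac{i \sqrt{6381910}}{10}$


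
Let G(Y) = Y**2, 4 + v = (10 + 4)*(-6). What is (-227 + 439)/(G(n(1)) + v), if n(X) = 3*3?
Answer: -212/7 ≈ -30.286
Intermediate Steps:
n(X) = 9
v = -88 (v = -4 + (10 + 4)*(-6) = -4 + 14*(-6) = -4 - 84 = -88)
(-227 + 439)/(G(n(1)) + v) = (-227 + 439)/(9**2 - 88) = 212/(81 - 88) = 212/(-7) = 212*(-1/7) = -212/7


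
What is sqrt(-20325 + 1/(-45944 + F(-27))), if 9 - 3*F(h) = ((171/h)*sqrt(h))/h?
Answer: sqrt(3)*sqrt((25211272302 + 128725*I*sqrt(3))/(-3721221 - 19*I*sqrt(3))) ≈ 6.75e-13 + 142.57*I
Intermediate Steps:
F(h) = 3 - 57/h**(3/2) (F(h) = 3 - (171/h)*sqrt(h)/(3*h) = 3 - 171/sqrt(h)/(3*h) = 3 - 57/h**(3/2))
sqrt(-20325 + 1/(-45944 + F(-27))) = sqrt(-20325 + 1/(-45944 + (3 - 19*I*sqrt(3)/81))) = sqrt(-20325 + 1/(-45941 - 19*I*sqrt(3)/81))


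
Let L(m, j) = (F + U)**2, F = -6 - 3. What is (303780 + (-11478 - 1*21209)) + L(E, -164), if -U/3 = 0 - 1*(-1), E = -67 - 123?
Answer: 271237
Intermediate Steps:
F = -9
E = -190
U = -3 (U = -3*(0 - 1*(-1)) = -3*(0 + 1) = -3*1 = -3)
L(m, j) = 144 (L(m, j) = (-9 - 3)**2 = (-12)**2 = 144)
(303780 + (-11478 - 1*21209)) + L(E, -164) = (303780 + (-11478 - 1*21209)) + 144 = (303780 + (-11478 - 21209)) + 144 = (303780 - 32687) + 144 = 271093 + 144 = 271237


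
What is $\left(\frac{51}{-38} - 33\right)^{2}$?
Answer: $\frac{1703025}{1444} \approx 1179.4$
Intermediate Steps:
$\left(\frac{51}{-38} - 33\right)^{2} = \left(51 \left(- \frac{1}{38}\right) - 33\right)^{2} = \left(- \frac{51}{38} - 33\right)^{2} = \left(- \frac{1305}{38}\right)^{2} = \frac{1703025}{1444}$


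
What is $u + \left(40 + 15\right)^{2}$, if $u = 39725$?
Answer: $42750$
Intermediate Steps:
$u + \left(40 + 15\right)^{2} = 39725 + \left(40 + 15\right)^{2} = 39725 + 55^{2} = 39725 + 3025 = 42750$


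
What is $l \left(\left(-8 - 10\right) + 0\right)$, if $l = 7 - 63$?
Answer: $1008$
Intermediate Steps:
$l = -56$
$l \left(\left(-8 - 10\right) + 0\right) = - 56 \left(\left(-8 - 10\right) + 0\right) = - 56 \left(-18 + 0\right) = \left(-56\right) \left(-18\right) = 1008$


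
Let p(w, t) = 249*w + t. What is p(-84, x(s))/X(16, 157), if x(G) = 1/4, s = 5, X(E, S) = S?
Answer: -83663/628 ≈ -133.22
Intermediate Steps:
x(G) = ¼
p(w, t) = t + 249*w
p(-84, x(s))/X(16, 157) = (¼ + 249*(-84))/157 = (¼ - 20916)*(1/157) = -83663/4*1/157 = -83663/628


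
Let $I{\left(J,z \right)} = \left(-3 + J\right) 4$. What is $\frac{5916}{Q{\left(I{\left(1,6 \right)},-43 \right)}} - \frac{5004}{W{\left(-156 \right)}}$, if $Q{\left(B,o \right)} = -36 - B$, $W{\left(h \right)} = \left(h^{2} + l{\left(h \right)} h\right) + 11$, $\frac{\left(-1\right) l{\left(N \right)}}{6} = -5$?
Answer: $- \frac{29122521}{137669} \approx -211.54$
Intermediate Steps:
$l{\left(N \right)} = 30$ ($l{\left(N \right)} = \left(-6\right) \left(-5\right) = 30$)
$I{\left(J,z \right)} = -12 + 4 J$
$W{\left(h \right)} = 11 + h^{2} + 30 h$ ($W{\left(h \right)} = \left(h^{2} + 30 h\right) + 11 = 11 + h^{2} + 30 h$)
$\frac{5916}{Q{\left(I{\left(1,6 \right)},-43 \right)}} - \frac{5004}{W{\left(-156 \right)}} = \frac{5916}{-36 - \left(-12 + 4 \cdot 1\right)} - \frac{5004}{11 + \left(-156\right)^{2} + 30 \left(-156\right)} = \frac{5916}{-36 - \left(-12 + 4\right)} - \frac{5004}{11 + 24336 - 4680} = \frac{5916}{-36 - -8} - \frac{5004}{19667} = \frac{5916}{-36 + 8} - \frac{5004}{19667} = \frac{5916}{-28} - \frac{5004}{19667} = 5916 \left(- \frac{1}{28}\right) - \frac{5004}{19667} = - \frac{1479}{7} - \frac{5004}{19667} = - \frac{29122521}{137669}$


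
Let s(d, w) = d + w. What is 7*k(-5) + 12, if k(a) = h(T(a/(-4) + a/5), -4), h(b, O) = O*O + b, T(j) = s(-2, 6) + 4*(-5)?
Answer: 12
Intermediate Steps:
T(j) = -16 (T(j) = (-2 + 6) + 4*(-5) = 4 - 20 = -16)
h(b, O) = b + O² (h(b, O) = O² + b = b + O²)
k(a) = 0 (k(a) = -16 + (-4)² = -16 + 16 = 0)
7*k(-5) + 12 = 7*0 + 12 = 0 + 12 = 12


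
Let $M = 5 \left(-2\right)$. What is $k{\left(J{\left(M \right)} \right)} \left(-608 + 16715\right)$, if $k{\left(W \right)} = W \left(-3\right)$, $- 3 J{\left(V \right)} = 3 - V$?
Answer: $209391$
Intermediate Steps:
$M = -10$
$J{\left(V \right)} = -1 + \frac{V}{3}$ ($J{\left(V \right)} = - \frac{3 - V}{3} = -1 + \frac{V}{3}$)
$k{\left(W \right)} = - 3 W$
$k{\left(J{\left(M \right)} \right)} \left(-608 + 16715\right) = - 3 \left(-1 + \frac{1}{3} \left(-10\right)\right) \left(-608 + 16715\right) = - 3 \left(-1 - \frac{10}{3}\right) 16107 = \left(-3\right) \left(- \frac{13}{3}\right) 16107 = 13 \cdot 16107 = 209391$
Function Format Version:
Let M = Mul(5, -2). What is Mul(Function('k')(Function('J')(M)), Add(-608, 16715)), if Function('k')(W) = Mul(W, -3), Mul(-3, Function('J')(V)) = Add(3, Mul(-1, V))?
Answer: 209391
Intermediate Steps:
M = -10
Function('J')(V) = Add(-1, Mul(Rational(1, 3), V)) (Function('J')(V) = Mul(Rational(-1, 3), Add(3, Mul(-1, V))) = Add(-1, Mul(Rational(1, 3), V)))
Function('k')(W) = Mul(-3, W)
Mul(Function('k')(Function('J')(M)), Add(-608, 16715)) = Mul(Mul(-3, Add(-1, Mul(Rational(1, 3), -10))), Add(-608, 16715)) = Mul(Mul(-3, Add(-1, Rational(-10, 3))), 16107) = Mul(Mul(-3, Rational(-13, 3)), 16107) = Mul(13, 16107) = 209391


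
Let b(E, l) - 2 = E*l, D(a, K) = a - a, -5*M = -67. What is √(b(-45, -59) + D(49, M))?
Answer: √2657 ≈ 51.546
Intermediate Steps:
M = 67/5 (M = -⅕*(-67) = 67/5 ≈ 13.400)
D(a, K) = 0
b(E, l) = 2 + E*l
√(b(-45, -59) + D(49, M)) = √((2 - 45*(-59)) + 0) = √((2 + 2655) + 0) = √(2657 + 0) = √2657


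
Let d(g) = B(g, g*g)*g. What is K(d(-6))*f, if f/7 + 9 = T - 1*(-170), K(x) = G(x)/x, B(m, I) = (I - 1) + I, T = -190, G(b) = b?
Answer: -203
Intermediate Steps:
B(m, I) = -1 + 2*I (B(m, I) = (-1 + I) + I = -1 + 2*I)
d(g) = g*(-1 + 2*g²) (d(g) = (-1 + 2*(g*g))*g = (-1 + 2*g²)*g = g*(-1 + 2*g²))
K(x) = 1 (K(x) = x/x = 1)
f = -203 (f = -63 + 7*(-190 - 1*(-170)) = -63 + 7*(-190 + 170) = -63 + 7*(-20) = -63 - 140 = -203)
K(d(-6))*f = 1*(-203) = -203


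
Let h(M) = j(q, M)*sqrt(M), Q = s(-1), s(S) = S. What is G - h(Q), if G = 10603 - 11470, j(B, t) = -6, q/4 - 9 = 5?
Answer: -867 + 6*I ≈ -867.0 + 6.0*I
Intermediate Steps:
q = 56 (q = 36 + 4*5 = 36 + 20 = 56)
Q = -1
G = -867
h(M) = -6*sqrt(M)
G - h(Q) = -867 - (-6)*sqrt(-1) = -867 - (-6)*I = -867 + 6*I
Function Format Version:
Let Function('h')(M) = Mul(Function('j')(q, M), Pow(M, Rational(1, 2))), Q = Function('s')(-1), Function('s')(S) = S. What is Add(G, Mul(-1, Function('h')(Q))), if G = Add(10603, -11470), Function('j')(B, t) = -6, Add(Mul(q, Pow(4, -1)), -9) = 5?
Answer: Add(-867, Mul(6, I)) ≈ Add(-867.00, Mul(6.0000, I))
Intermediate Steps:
q = 56 (q = Add(36, Mul(4, 5)) = Add(36, 20) = 56)
Q = -1
G = -867
Function('h')(M) = Mul(-6, Pow(M, Rational(1, 2)))
Add(G, Mul(-1, Function('h')(Q))) = Add(-867, Mul(-1, Mul(-6, Pow(-1, Rational(1, 2))))) = Add(-867, Mul(-1, Mul(-6, I))) = Add(-867, Mul(6, I))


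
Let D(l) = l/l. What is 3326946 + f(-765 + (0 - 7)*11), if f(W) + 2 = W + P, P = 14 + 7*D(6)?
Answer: 3326123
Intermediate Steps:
D(l) = 1
P = 21 (P = 14 + 7*1 = 14 + 7 = 21)
f(W) = 19 + W (f(W) = -2 + (W + 21) = -2 + (21 + W) = 19 + W)
3326946 + f(-765 + (0 - 7)*11) = 3326946 + (19 + (-765 + (0 - 7)*11)) = 3326946 + (19 + (-765 - 7*11)) = 3326946 + (19 + (-765 - 77)) = 3326946 + (19 - 842) = 3326946 - 823 = 3326123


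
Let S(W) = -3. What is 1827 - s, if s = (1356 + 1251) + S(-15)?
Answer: -777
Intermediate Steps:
s = 2604 (s = (1356 + 1251) - 3 = 2607 - 3 = 2604)
1827 - s = 1827 - 1*2604 = 1827 - 2604 = -777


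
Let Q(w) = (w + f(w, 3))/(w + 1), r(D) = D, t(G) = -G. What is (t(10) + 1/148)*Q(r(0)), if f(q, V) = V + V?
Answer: -4437/74 ≈ -59.959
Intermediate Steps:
f(q, V) = 2*V
Q(w) = (6 + w)/(1 + w) (Q(w) = (w + 2*3)/(w + 1) = (w + 6)/(1 + w) = (6 + w)/(1 + w))
(t(10) + 1/148)*Q(r(0)) = (-1*10 + 1/148)*((6 + 0)/(1 + 0)) = (-10 + 1/148)*(6/1) = -1479*6/148 = -1479/148*6 = -4437/74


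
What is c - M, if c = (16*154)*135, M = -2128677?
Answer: 2461317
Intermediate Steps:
c = 332640 (c = 2464*135 = 332640)
c - M = 332640 - 1*(-2128677) = 332640 + 2128677 = 2461317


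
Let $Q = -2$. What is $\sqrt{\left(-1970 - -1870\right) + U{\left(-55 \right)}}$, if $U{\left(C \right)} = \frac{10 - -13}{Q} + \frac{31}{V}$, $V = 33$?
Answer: $\frac{i \sqrt{481602}}{66} \approx 10.515 i$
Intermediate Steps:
$U{\left(C \right)} = - \frac{697}{66}$ ($U{\left(C \right)} = \frac{10 - -13}{-2} + \frac{31}{33} = \left(10 + 13\right) \left(- \frac{1}{2}\right) + 31 \cdot \frac{1}{33} = 23 \left(- \frac{1}{2}\right) + \frac{31}{33} = - \frac{23}{2} + \frac{31}{33} = - \frac{697}{66}$)
$\sqrt{\left(-1970 - -1870\right) + U{\left(-55 \right)}} = \sqrt{\left(-1970 - -1870\right) - \frac{697}{66}} = \sqrt{\left(-1970 + 1870\right) - \frac{697}{66}} = \sqrt{-100 - \frac{697}{66}} = \sqrt{- \frac{7297}{66}} = \frac{i \sqrt{481602}}{66}$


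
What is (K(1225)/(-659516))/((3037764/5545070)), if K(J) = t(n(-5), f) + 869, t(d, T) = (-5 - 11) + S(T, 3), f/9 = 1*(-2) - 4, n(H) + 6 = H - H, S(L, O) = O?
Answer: -296661245/125215872639 ≈ -0.0023692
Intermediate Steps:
n(H) = -6 (n(H) = -6 + (H - H) = -6 + 0 = -6)
f = -54 (f = 9*(1*(-2) - 4) = 9*(-2 - 4) = 9*(-6) = -54)
t(d, T) = -13 (t(d, T) = (-5 - 11) + 3 = -16 + 3 = -13)
K(J) = 856 (K(J) = -13 + 869 = 856)
(K(1225)/(-659516))/((3037764/5545070)) = (856/(-659516))/((3037764/5545070)) = (856*(-1/659516))/((3037764*(1/5545070))) = -214/(164879*1518882/2772535) = -214/164879*2772535/1518882 = -296661245/125215872639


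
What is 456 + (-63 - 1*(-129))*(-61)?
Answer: -3570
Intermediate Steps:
456 + (-63 - 1*(-129))*(-61) = 456 + (-63 + 129)*(-61) = 456 + 66*(-61) = 456 - 4026 = -3570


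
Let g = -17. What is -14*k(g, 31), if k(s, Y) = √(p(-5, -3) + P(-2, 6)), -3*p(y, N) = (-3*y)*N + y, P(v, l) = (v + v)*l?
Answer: -14*I*√66/3 ≈ -37.912*I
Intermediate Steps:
P(v, l) = 2*l*v (P(v, l) = (2*v)*l = 2*l*v)
p(y, N) = -y/3 + N*y (p(y, N) = -((-3*y)*N + y)/3 = -(-3*N*y + y)/3 = -(y - 3*N*y)/3 = -y/3 + N*y)
k(s, Y) = I*√66/3 (k(s, Y) = √(-5*(-⅓ - 3) + 2*6*(-2)) = √(-5*(-10/3) - 24) = √(50/3 - 24) = √(-22/3) = I*√66/3)
-14*k(g, 31) = -14*I*√66/3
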